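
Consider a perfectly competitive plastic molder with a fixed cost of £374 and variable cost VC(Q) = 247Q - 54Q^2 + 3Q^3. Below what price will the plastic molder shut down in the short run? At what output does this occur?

£4 per unit, at Q = 9

The firm shuts down when price falls below the minimum of average variable cost. AVC = VC/Q = 247 - 54Q + 3Q^2.
At the minimum of AVC, MC = AVC. MC = 247 - 108Q + 9Q^2; setting MC = AVC gives 6Q^2 - 54Q = 0, so Q = 9. min AVC = 4.
For P < £4 the firm produces nothing.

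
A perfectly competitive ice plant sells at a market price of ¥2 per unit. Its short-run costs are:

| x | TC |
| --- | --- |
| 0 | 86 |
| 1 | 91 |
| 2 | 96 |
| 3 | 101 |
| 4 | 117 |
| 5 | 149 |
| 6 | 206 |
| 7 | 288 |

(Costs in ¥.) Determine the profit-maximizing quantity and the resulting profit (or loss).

Profit at each row (π = 2x − TC): x=0: -86; x=1: -89; x=2: -92; x=3: -95; x=4: -109; x=5: -139; x=6: -194; x=7: -274.
Profit is highest at x = 0. Equivalently, the lowest AVC in the table is 5/1 ≈ ¥5 at x = 1, and P = ¥2 falls below it — price never covers variable cost, so the firm shuts down and loses only its fixed cost.

x = 0 (shut down); profit = -¥86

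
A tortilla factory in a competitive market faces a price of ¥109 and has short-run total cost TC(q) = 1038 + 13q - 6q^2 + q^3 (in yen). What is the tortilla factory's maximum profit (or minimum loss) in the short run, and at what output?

AVC = 13 - 6q + q^2; min AVC = ¥4 at q = 3. Since P = ¥109 ≥ min AVC, the firm produces.
MC = 13 - 12q + 3q^2. Setting P = MC and taking the root on the rising branch gives q* = 8.
TR = 109·8 = 872. TC = 1038 + 232 = 1270. Profit = 872 − 1270 = -¥398.
Shutting down would mean losing the fixed cost of ¥1038, so operating at a loss of ¥398 is better by ¥640.

Profit = -¥398 at q = 8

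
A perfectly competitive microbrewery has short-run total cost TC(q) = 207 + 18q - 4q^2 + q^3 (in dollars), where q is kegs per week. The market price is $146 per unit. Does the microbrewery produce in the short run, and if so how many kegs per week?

Produce at q = 8

From TC, MC = TC'(q) = 18 - 8q + 3q^2 and AVC = VC/q = 18 - 4q + q^2.
AVC is minimized where dAVC/dq = -4 + 2q = 0, at q = 2; min AVC = 18 - 4·2 + 2^2 = $14.
Because $146 ≥ $14, revenue can cover variable cost; the firm operates.
P = MC gives -128 - 8q + 3q^2 = 0, with roots -16/3 and 8. Take the larger (rising MC): q* = 8.
Check: AVC at q = 8 is $50 ≤ P, so revenue covers variable cost.
Profit = P·q − TC = 146·8 − 607 = $561.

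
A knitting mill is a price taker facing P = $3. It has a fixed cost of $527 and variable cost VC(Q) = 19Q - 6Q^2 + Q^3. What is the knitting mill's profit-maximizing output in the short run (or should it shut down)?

Shut down

Strip out fixed cost: VC = 19Q - 6Q^2 + Q^3. Then AVC = 19 - 6Q + Q^2 and MC = 19 - 12Q + 3Q^2.
AVC is minimized where dAVC/dQ = -6 + 2Q = 0, at Q = 3; min AVC = 19 - 6·3 + 3^2 = $10.
Since P = $3 < min AVC = $10, price fails to cover variable cost at any output.
Best response: produce nothing and absorb the $527 fixed cost.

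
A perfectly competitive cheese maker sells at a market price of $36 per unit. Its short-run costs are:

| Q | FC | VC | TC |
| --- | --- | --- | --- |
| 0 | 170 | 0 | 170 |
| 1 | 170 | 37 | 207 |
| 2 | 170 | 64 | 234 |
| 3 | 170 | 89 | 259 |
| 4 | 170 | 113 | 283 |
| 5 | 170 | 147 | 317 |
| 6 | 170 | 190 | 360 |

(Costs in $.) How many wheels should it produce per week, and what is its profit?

Q = 5; profit = -$137

Profit at each row (π = 36Q − TC): Q=0: -170; Q=1: -171; Q=2: -162; Q=3: -151; Q=4: -139; Q=5: -137; Q=6: -144.
Profit is maximized at Q = 5. AVC there is 147/5 = $29.40 ≤ P, so producing beats shutting down (which would give -$170).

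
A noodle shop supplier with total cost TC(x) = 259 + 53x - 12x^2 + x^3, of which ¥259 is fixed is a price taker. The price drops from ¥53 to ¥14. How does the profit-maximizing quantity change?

MC = 53 - 24x + 3x^2; the shutdown threshold is min AVC = ¥17 (at x = 6).
At P = ¥53 ≥ min AVC, set P = MC on the rising branch: x = 8.
At P = ¥14 < min AVC = ¥17, price no longer covers variable cost at any output, so the firm shuts down: x = 0.

Output falls from 8 to 0 (the firm shuts down)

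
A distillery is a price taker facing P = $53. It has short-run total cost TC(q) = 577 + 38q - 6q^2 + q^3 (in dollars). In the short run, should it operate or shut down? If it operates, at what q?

Variable cost is VC = 38q - 6q^2 + q^3, so AVC = VC/q = 38 - 6q + q^2 and MC = dTC/dq = 38 - 12q + 3q^2.
AVC is minimized where dAVC/dq = -6 + 2q = 0, at q = 3; min AVC = 38 - 6·3 + 3^2 = $29.
Since P = $53 ≥ min AVC = $29, price covers variable cost and the firm should produce.
Solving P = MC: -15 - 12q + 3q^2 = 0 ⇒ q = -1 or 5. On the upward-sloping branch, q* = 5.
Check: AVC at q = 5 is $33 ≤ P, so revenue covers variable cost.
Profit = P·q − TC = 53·5 − 742 = -$477, a loss, but smaller than the $577 fixed cost the firm would lose by shutting down.

Produce at q = 5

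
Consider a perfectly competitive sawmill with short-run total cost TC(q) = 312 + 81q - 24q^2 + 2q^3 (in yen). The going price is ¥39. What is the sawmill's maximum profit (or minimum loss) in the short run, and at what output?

AVC = 81 - 24q + 2q^2; min AVC = ¥9 at q = 6. Since P = ¥39 ≥ min AVC, the firm produces.
With MC = 81 - 48q + 6q^2, P = MC on the upward-sloping part at q* = 7.
TR = 39·7 = 273. TC = 312 + 77 = 389. Profit = 273 − 389 = -¥116.
That loss of ¥116 beats the ¥312 the firm would lose by shutting down; producing recovers ¥196 of fixed cost.

Profit = -¥116 at q = 7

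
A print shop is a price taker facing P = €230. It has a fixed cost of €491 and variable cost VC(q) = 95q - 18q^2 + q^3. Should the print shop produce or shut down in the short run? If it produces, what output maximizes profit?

Produce at q = 15

Variable cost is VC = 95q - 18q^2 + q^3, so AVC = VC/q = 95 - 18q + q^2 and MC = dTC/dq = 95 - 36q + 3q^2.
AVC hits its minimum where MC = AVC, at q = 9, giving min AVC = 95 - 18·9 + 9^2 = €14.
Because €230 ≥ €14, revenue can cover variable cost; the firm operates.
P = MC gives -135 - 36q + 3q^2 = 0, with roots -3 and 15. Take the larger (rising MC): q* = 15.
Check: AVC at q = 15 is €50 ≤ P, so revenue covers variable cost.
Profit = P·q − TC = 230·15 − 1241 = €2209.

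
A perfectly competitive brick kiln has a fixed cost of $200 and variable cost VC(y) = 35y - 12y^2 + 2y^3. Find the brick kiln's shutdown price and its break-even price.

Shutdown price = min AVC. AVC = 35 - 12y + 2y^2, with vertex at y = 3 and minimum $17.
ATC = 200/y + 35 - 12y + 2y^2. Setting dATC/dy = −200/y^2 − 12 + 4y = 0 gives y = 5 (since 4·5^3 − 12·5^2 = 200).
min ATC = 200/5 + 35 − 12·5 + 2·5^2 = $65. That is the break-even price.
Between these two prices the firm operates at a loss; above $65 it earns a profit.

Shutdown price = $17; break-even price = $65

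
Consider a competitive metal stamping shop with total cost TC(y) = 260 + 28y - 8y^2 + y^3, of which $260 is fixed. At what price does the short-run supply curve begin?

The shutdown price is the minimum of AVC. VC = 28y - 8y^2 + y^3, so AVC = 28 - 8y + y^2.
At the minimum of AVC, MC = AVC. MC = 28 - 16y + 3y^2; setting MC = AVC gives 2y^2 - 8y = 0, so y = 4. min AVC = 12.
The firm shuts down for any P below $12.

$12 per unit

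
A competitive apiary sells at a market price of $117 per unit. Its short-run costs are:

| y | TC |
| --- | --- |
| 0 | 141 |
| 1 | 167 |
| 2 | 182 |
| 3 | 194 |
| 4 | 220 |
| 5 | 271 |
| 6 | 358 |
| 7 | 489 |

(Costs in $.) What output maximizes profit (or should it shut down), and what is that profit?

Profit at each row (π = 117y − TC): y=0: -141; y=1: -50; y=2: 52; y=3: 157; y=4: 248; y=5: 314; y=6: 344; y=7: 330.
Profit is maximized at y = 6. AVC there is 217/6 = $36.17 ≤ P, so producing beats shutting down (which would give -$141).

y = 6; profit = $344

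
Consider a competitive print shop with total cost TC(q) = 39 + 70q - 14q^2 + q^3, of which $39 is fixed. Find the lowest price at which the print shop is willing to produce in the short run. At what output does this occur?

The firm shuts down when price falls below the minimum of average variable cost. AVC = VC/q = 70 - 14q + q^2.
dAVC/dq = -14 + 2q = 0 gives q = 7. min AVC = 70 - 14·7 + 7^2 = 21.
For P < $21 the firm produces nothing.

$21 per unit, at q = 7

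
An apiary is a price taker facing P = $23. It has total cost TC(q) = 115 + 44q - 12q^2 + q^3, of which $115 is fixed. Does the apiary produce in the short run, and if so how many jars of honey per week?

Strip out fixed cost: VC = 44q - 12q^2 + q^3. Then AVC = 44 - 12q + q^2 and MC = 44 - 24q + 3q^2.
AVC is minimized where dAVC/dq = -12 + 2q = 0, at q = 6; min AVC = 44 - 12·6 + 6^2 = $8.
P = $23 exceeds min AVC = $8, so the firm stays open.
P = MC gives 21 - 24q + 3q^2 = 0, with roots 1 and 7. Take the larger (rising MC): q* = 7.
Check: AVC at q = 7 is $9 ≤ P, so revenue covers variable cost.
Profit = P·q − TC = 23·7 − 178 = -$17, a loss, but smaller than the $115 fixed cost the firm would lose by shutting down.

Produce at q = 7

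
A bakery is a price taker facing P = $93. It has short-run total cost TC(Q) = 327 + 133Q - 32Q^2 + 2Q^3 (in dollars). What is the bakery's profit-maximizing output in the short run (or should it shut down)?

Produce at Q = 10

Variable cost is VC = 133Q - 32Q^2 + 2Q^3, so AVC = VC/Q = 133 - 32Q + 2Q^2 and MC = dTC/dQ = 133 - 64Q + 6Q^2.
AVC is minimized where dAVC/dQ = -32 + 4Q = 0, at Q = 8; min AVC = 133 - 32·8 + 2·8^2 = $5.
Since P = $93 ≥ min AVC = $5, price covers variable cost and the firm should produce.
Set P = MC: 93 = 133 - 64Q + 6Q^2 → 40 - 64Q + 6Q^2 = 0. The roots are Q = 2/3 and Q = 10; the profit-maximizing output is on the rising part of MC, so Q* = 10.
Check: AVC at Q = 10 is $13 ≤ P, so revenue covers variable cost.
Profit = P·Q − TC = 93·10 − 457 = $473.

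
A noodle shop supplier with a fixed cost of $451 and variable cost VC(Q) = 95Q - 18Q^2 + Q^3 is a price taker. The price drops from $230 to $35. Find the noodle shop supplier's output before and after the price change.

MC = 95 - 36Q + 3Q^2; the shutdown threshold is min AVC = $14 (at Q = 9).
At P = $230 ≥ min AVC, set P = MC on the rising branch: Q = 15.
At P = $35 ≥ min AVC, set P = MC: Q = 10. The firm stays open but cuts output.

Output falls from 15 to 10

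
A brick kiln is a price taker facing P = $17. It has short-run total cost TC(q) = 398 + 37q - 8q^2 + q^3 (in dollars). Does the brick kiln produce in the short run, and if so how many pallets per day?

From TC, MC = TC'(q) = 37 - 16q + 3q^2 and AVC = VC/q = 37 - 8q + q^2.
AVC is minimized where dAVC/dq = -8 + 2q = 0, at q = 4; min AVC = 37 - 8·4 + 4^2 = $21.
Since P = $17 < min AVC = $21, price fails to cover variable cost at any output.
Best response: produce nothing and absorb the $398 fixed cost.

Shut down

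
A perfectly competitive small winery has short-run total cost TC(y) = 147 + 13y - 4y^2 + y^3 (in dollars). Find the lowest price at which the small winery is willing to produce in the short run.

$9 per unit

The shutdown price is the minimum of AVC. VC = 13y - 4y^2 + y^3, so AVC = 13 - 4y + y^2.
dAVC/dy = -4 + 2y = 0 gives y = 2. min AVC = 13 - 4·2 + 2^2 = 9.
The firm shuts down for any P below $9.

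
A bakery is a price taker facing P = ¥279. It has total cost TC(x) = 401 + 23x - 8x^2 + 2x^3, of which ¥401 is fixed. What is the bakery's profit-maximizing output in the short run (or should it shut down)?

Produce at x = 8

Variable cost is VC = 23x - 8x^2 + 2x^3, so AVC = VC/x = 23 - 8x + 2x^2 and MC = dTC/dx = 23 - 16x + 6x^2.
AVC is minimized where dAVC/dx = -8 + 4x = 0, at x = 2; min AVC = 23 - 8·2 + 2·2^2 = ¥15.
P = ¥279 exceeds min AVC = ¥15, so the firm stays open.
P = MC gives -256 - 16x + 6x^2 = 0, with roots -16/3 and 8. Take the larger (rising MC): x* = 8.
Check: AVC at x = 8 is ¥87 ≤ P, so revenue covers variable cost.
Profit = P·x − TC = 279·8 − 1097 = ¥1135.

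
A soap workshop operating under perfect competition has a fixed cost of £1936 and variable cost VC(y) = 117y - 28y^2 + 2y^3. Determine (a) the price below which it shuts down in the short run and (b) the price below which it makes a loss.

Shutdown price = min AVC. AVC = 117 - 28y + 2y^2, with vertex at y = 7 and minimum £19.
ATC = 1936/y + 117 - 28y + 2y^2. Setting dATC/dy = −1936/y^2 − 28 + 4y = 0 gives y = 11 (since 4·11^3 − 28·11^2 = 1936).
min ATC = 1936/11 + 117 − 28·11 + 2·11^2 = £227. That is the break-even price.
Between these two prices the firm operates at a loss; above £227 it earns a profit.

Shutdown price = £19; break-even price = £227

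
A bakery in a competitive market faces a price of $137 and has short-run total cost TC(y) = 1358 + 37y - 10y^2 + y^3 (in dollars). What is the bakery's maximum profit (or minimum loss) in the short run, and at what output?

AVC = 37 - 10y + y^2 has its minimum $12 at y = 5; price $137 clears that bar, so the firm operates.
MC = 37 - 20y + 3y^2. Setting P = MC and taking the root on the rising branch gives y* = 10.
TR = 137·10 = 1370. TC = 1358 + 370 = 1728. Profit = 1370 − 1728 = -$358.
By producing, the firm covers all variable cost plus $1000 of fixed cost; shutting down would lose the full $1358.

Profit = -$358 at y = 10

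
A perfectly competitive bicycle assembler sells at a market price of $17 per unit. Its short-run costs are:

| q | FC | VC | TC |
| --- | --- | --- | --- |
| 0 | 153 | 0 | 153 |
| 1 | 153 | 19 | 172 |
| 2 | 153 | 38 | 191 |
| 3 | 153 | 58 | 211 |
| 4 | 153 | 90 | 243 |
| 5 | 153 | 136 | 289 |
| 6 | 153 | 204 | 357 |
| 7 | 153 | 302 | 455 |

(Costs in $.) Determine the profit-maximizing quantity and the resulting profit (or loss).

q = 0 (shut down); profit = -$153

Tabulate TR − TC: q=0: -153; q=1: -155; q=2: -157; q=3: -160; q=4: -175; q=5: -204; q=6: -255; q=7: -336.
Profit is highest at q = 0. Equivalently, the lowest AVC in the table is 19/1 ≈ $19 at q = 1, and P = $17 falls below it — price never covers variable cost, so the firm shuts down and loses only its fixed cost.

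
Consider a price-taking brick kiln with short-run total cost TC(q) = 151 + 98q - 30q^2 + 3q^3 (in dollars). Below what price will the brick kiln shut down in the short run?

The firm shuts down when price falls below the minimum of average variable cost. AVC = VC/q = 98 - 30q + 3q^2.
dAVC/dq = -30 + 6q = 0 gives q = 5. min AVC = 98 - 30·5 + 3·5^2 = 23.
For P < $23 the firm produces nothing.

$23 per unit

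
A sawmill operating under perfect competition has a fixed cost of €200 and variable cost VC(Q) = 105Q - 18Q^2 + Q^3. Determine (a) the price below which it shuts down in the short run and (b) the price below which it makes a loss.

Shutdown price = €24; break-even price = €45

AVC = 105 - 18Q + Q^2; minimized at Q = 9, giving min AVC = €24. That is the shutdown price.
ATC = 200/Q + 105 - 18Q + Q^2. Setting dATC/dQ = −200/Q^2 − 18 + 2Q = 0 gives Q = 10 (since 2·10^3 − 18·10^2 = 200).
min ATC = 200/10 + 105 − 18·10 + 10^2 = €45. That is the break-even price.
Between these two prices the firm operates at a loss; above €45 it earns a profit.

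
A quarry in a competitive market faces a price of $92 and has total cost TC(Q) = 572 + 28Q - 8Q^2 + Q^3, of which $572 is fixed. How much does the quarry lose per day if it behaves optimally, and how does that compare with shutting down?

Profit = -$60 at Q = 8

AVC = 28 - 8Q + Q^2 has its minimum $12 at Q = 4; price $92 clears that bar, so the firm operates.
With MC = 28 - 16Q + 3Q^2, P = MC on the upward-sloping part at Q* = 8.
TR = 92·8 = 736. TC = 572 + 224 = 796. Profit = 736 − 796 = -$60.
That loss of $60 beats the $572 the firm would lose by shutting down; producing recovers $512 of fixed cost.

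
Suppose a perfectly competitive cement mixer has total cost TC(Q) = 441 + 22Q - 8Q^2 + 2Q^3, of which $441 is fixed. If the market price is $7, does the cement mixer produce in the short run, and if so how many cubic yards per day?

Shut down

Variable cost is VC = 22Q - 8Q^2 + 2Q^3, so AVC = VC/Q = 22 - 8Q + 2Q^2 and MC = dTC/dQ = 22 - 16Q + 6Q^2.
AVC hits its minimum where MC = AVC, at Q = 2, giving min AVC = 22 - 8·2 + 2·2^2 = $14.
With P < min AVC ($7 < $14), every unit sold adds to the loss.
Best response: produce nothing and absorb the $441 fixed cost.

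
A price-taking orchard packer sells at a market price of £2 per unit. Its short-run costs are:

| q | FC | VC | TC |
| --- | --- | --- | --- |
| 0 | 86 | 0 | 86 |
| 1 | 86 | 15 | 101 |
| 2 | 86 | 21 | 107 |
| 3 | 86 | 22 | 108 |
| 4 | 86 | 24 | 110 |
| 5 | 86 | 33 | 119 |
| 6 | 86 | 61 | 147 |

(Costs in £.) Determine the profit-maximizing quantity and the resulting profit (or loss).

Profit at each row (π = 2q − TC): q=0: -86; q=1: -99; q=2: -103; q=3: -102; q=4: -102; q=5: -109; q=6: -135.
Profit is highest at q = 0. Equivalently, the lowest AVC in the table is 24/4 ≈ £6 at q = 4, and P = £2 falls below it — price never covers variable cost, so the firm shuts down and loses only its fixed cost.

q = 0 (shut down); profit = -£86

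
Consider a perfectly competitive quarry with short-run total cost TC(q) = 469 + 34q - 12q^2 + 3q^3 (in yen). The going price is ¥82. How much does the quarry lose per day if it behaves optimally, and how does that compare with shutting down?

AVC = 34 - 12q + 3q^2 has its minimum ¥22 at q = 2; price ¥82 clears that bar, so the firm operates.
MC = 34 - 24q + 9q^2. Setting P = MC and taking the root on the rising branch gives q* = 4.
TR = 82·4 = 328. TC = 469 + 136 = 605. Profit = 328 − 605 = -¥277.
That loss of ¥277 beats the ¥469 the firm would lose by shutting down; producing recovers ¥192 of fixed cost.

Profit = -¥277 at q = 4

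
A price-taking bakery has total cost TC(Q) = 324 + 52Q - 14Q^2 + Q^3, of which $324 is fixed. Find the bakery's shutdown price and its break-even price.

Shutdown price = $3; break-even price = $43

AVC = 52 - 14Q + Q^2; minimized at Q = 7, giving min AVC = $3. That is the shutdown price.
ATC = 324/Q + 52 - 14Q + Q^2. Setting dATC/dQ = −324/Q^2 − 14 + 2Q = 0 gives Q = 9 (since 2·9^3 − 14·9^2 = 324).
min ATC = 324/9 + 52 − 14·9 + 9^2 = $43. That is the break-even price.
Between these two prices the firm operates at a loss; above $43 it earns a profit.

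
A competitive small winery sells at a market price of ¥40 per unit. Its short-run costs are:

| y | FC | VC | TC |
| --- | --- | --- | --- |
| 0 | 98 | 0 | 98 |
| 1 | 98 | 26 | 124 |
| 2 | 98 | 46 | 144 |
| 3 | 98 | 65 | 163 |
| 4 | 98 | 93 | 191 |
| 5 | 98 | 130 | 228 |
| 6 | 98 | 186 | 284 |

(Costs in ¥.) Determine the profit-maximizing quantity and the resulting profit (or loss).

Profit at each row (π = 40y − TC): y=0: -98; y=1: -84; y=2: -64; y=3: -43; y=4: -31; y=5: -28; y=6: -44.
Profit is maximized at y = 5. AVC there is 130/5 = ¥26 ≤ P, so producing beats shutting down (which would give -¥98).

y = 5; profit = -¥28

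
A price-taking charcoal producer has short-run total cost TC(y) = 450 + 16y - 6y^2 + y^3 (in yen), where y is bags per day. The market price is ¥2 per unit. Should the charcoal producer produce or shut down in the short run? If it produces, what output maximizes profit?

Shut down

Variable cost is VC = 16y - 6y^2 + y^3, so AVC = VC/y = 16 - 6y + y^2 and MC = dTC/dy = 16 - 12y + 3y^2.
The AVC parabola has its vertex at y = 6/2 = 3, where AVC = 16 - 6·3 + 3^2 = ¥7.
Since P = ¥2 < min AVC = ¥7, price fails to cover variable cost at any output.
Shutting down limits the loss to fixed cost, ¥450.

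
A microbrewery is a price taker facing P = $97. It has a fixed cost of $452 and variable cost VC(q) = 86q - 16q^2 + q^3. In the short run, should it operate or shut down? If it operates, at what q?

Variable cost is VC = 86q - 16q^2 + q^3, so AVC = VC/q = 86 - 16q + q^2 and MC = dTC/dq = 86 - 32q + 3q^2.
AVC is minimized where dAVC/dq = -16 + 2q = 0, at q = 8; min AVC = 86 - 16·8 + 8^2 = $22.
Because $97 ≥ $22, revenue can cover variable cost; the firm operates.
Solving P = MC: -11 - 32q + 3q^2 = 0 ⇒ q = -1/3 or 11. On the upward-sloping branch, q* = 11.
Check: AVC at q = 11 is $31 ≤ P, so revenue covers variable cost.
Profit = P·q − TC = 97·11 − 793 = $274.

Produce at q = 11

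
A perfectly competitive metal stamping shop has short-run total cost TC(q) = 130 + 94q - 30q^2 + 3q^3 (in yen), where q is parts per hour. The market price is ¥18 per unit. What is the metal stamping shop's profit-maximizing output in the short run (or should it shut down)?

Shut down

Variable cost is VC = 94q - 30q^2 + 3q^3, so AVC = VC/q = 94 - 30q + 3q^2 and MC = dTC/dq = 94 - 60q + 9q^2.
AVC hits its minimum where MC = AVC, at q = 5, giving min AVC = 94 - 30·5 + 3·5^2 = ¥19.
Since P = ¥18 < min AVC = ¥19, price fails to cover variable cost at any output.
The firm minimizes its loss by shutting down and losing only its fixed cost of ¥130.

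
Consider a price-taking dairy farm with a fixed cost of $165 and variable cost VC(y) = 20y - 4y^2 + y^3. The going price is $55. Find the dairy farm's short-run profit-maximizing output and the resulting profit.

AVC = 20 - 4y + y^2 has its minimum $16 at y = 2; price $55 clears that bar, so the firm operates.
MC = 20 - 8y + 3y^2. Setting P = MC and taking the root on the rising branch gives y* = 5.
TR = 55·5 = 275. TC = 165 + 125 = 290. Profit = 275 − 290 = -$15.
That loss of $15 beats the $165 the firm would lose by shutting down; producing recovers $150 of fixed cost.

Profit = -$15 at y = 5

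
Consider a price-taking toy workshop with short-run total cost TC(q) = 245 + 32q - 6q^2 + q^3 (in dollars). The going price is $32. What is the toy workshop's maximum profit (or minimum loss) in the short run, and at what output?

AVC = 32 - 6q + q^2; min AVC = $23 at q = 3. Since P = $32 ≥ min AVC, the firm produces.
With MC = 32 - 12q + 3q^2, P = MC on the upward-sloping part at q* = 4.
TR = 32·4 = 128. TC = 245 + 96 = 341. Profit = 128 − 341 = -$213.
By producing, the firm covers all variable cost plus $32 of fixed cost; shutting down would lose the full $245.

Profit = -$213 at q = 4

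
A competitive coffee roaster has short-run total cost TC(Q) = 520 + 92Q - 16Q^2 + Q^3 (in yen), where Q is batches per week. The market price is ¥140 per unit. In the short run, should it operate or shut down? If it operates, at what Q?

Produce at Q = 12

From TC, MC = TC'(Q) = 92 - 32Q + 3Q^2 and AVC = VC/Q = 92 - 16Q + Q^2.
The AVC parabola has its vertex at Q = 16/2 = 8, where AVC = 92 - 16·8 + 8^2 = ¥28.
P = ¥140 exceeds min AVC = ¥28, so the firm stays open.
Set P = MC: 140 = 92 - 32Q + 3Q^2 → -48 - 32Q + 3Q^2 = 0. The roots are Q = -4/3 and Q = 12; the profit-maximizing output is on the rising part of MC, so Q* = 12.
Check: AVC at Q = 12 is ¥44 ≤ P, so revenue covers variable cost.
Profit = P·Q − TC = 140·12 − 1048 = ¥632.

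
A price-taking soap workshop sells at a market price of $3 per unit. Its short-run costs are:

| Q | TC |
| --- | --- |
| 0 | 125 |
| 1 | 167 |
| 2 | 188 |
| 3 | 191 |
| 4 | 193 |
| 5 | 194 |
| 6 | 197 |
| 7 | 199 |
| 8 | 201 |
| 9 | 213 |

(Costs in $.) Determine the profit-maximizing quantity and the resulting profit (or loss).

Profit at each row (π = 3Q − TC): Q=0: -125; Q=1: -164; Q=2: -182; Q=3: -182; Q=4: -181; Q=5: -179; Q=6: -179; Q=7: -178; Q=8: -177; Q=9: -186.
Profit is highest at Q = 0. Equivalently, the lowest AVC in the table is 76/8 ≈ $9.50 at Q = 8, and P = $3 falls below it — price never covers variable cost, so the firm shuts down and loses only its fixed cost.

Q = 0 (shut down); profit = -$125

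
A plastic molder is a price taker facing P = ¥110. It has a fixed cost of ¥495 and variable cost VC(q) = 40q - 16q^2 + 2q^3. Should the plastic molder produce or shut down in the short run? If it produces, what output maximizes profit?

Produce at q = 7

From TC, MC = TC'(q) = 40 - 32q + 6q^2 and AVC = VC/q = 40 - 16q + 2q^2.
AVC is minimized where dAVC/dq = -16 + 4q = 0, at q = 4; min AVC = 40 - 16·4 + 2·4^2 = ¥8.
Because ¥110 ≥ ¥8, revenue can cover variable cost; the firm operates.
P = MC gives -70 - 32q + 6q^2 = 0, with roots -5/3 and 7. Take the larger (rising MC): q* = 7.
Check: AVC at q = 7 is ¥26 ≤ P, so revenue covers variable cost.
Profit = P·q − TC = 110·7 − 677 = ¥93.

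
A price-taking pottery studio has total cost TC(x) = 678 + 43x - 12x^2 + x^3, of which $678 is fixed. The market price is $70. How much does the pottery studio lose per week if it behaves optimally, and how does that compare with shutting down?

Profit = -$192 at x = 9

AVC = 43 - 12x + x^2 has its minimum $7 at x = 6; price $70 clears that bar, so the firm operates.
With MC = 43 - 24x + 3x^2, P = MC on the upward-sloping part at x* = 9.
TR = 70·9 = 630. TC = 678 + 144 = 822. Profit = 630 − 822 = -$192.
By producing, the firm covers all variable cost plus $486 of fixed cost; shutting down would lose the full $678.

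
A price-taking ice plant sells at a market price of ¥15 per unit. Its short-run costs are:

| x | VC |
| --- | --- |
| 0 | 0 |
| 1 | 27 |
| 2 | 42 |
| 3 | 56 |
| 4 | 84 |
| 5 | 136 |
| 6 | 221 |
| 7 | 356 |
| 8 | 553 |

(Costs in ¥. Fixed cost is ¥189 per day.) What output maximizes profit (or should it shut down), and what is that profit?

Profit at each row (π = 15x − TC): x=0: -189; x=1: -201; x=2: -201; x=3: -200; x=4: -213; x=5: -250; x=6: -320; x=7: -440; x=8: -622.
Profit is highest at x = 0. Equivalently, the lowest AVC in the table is 56/3 ≈ ¥18.67 at x = 3, and P = ¥15 falls below it — price never covers variable cost, so the firm shuts down and loses only its fixed cost.

x = 0 (shut down); profit = -¥189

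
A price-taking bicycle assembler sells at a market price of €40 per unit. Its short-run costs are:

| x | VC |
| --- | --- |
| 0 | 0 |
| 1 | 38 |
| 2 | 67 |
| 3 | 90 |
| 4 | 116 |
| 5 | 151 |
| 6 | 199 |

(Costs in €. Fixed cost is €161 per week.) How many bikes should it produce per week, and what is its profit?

Profit at each row (π = 40x − TC): x=0: -161; x=1: -159; x=2: -148; x=3: -131; x=4: -117; x=5: -112; x=6: -120.
Profit is maximized at x = 5. AVC there is 151/5 = €30.20 ≤ P, so producing beats shutting down (which would give -€161).

x = 5; profit = -€112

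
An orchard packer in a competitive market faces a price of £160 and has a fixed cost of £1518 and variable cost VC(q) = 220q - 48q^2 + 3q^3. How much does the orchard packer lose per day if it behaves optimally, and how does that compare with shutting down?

AVC = 220 - 48q + 3q^2; min AVC = £28 at q = 8. Since P = £160 ≥ min AVC, the firm produces.
MC = 220 - 96q + 9q^2. Setting P = MC and taking the root on the rising branch gives q* = 10.
TR = 160·10 = 1600. TC = 1518 + 400 = 1918. Profit = 1600 − 1918 = -£318.
By producing, the firm covers all variable cost plus £1200 of fixed cost; shutting down would lose the full £1518.

Profit = -£318 at q = 10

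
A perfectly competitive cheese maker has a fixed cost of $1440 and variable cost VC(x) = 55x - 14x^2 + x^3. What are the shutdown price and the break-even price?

Shutdown price = $6; break-even price = $151

AVC = 55 - 14x + x^2; minimized at x = 7, giving min AVC = $6. That is the shutdown price.
ATC = 1440/x + 55 - 14x + x^2. Setting dATC/dx = −1440/x^2 − 14 + 2x = 0 gives x = 12 (since 2·12^3 − 14·12^2 = 1440).
min ATC = 1440/12 + 55 − 14·12 + 12^2 = $151. That is the break-even price.
For $6 ≤ P < $151 the firm produces at a loss; below $6 it shuts down.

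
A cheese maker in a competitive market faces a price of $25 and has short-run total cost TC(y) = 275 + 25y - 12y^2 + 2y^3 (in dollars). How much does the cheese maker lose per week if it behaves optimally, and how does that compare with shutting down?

Profit = -$211 at y = 4

AVC = 25 - 12y + 2y^2 has its minimum $7 at y = 3; price $25 clears that bar, so the firm operates.
With MC = 25 - 24y + 6y^2, P = MC on the upward-sloping part at y* = 4.
TR = 25·4 = 100. TC = 275 + 36 = 311. Profit = 100 − 311 = -$211.
Shutting down would mean losing the fixed cost of $275, so operating at a loss of $211 is better by $64.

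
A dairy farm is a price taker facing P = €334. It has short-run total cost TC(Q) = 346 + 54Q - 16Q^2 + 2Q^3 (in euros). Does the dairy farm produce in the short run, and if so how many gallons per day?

Variable cost is VC = 54Q - 16Q^2 + 2Q^3, so AVC = VC/Q = 54 - 16Q + 2Q^2 and MC = dTC/dQ = 54 - 32Q + 6Q^2.
AVC hits its minimum where MC = AVC, at Q = 4, giving min AVC = 54 - 16·4 + 2·4^2 = €22.
P = €334 exceeds min AVC = €22, so the firm stays open.
Solving P = MC: -280 - 32Q + 6Q^2 = 0 ⇒ Q = -14/3 or 10. On the upward-sloping branch, Q* = 10.
Check: AVC at Q = 10 is €94 ≤ P, so revenue covers variable cost.
Profit = P·Q − TC = 334·10 − 1286 = €2054.

Produce at Q = 10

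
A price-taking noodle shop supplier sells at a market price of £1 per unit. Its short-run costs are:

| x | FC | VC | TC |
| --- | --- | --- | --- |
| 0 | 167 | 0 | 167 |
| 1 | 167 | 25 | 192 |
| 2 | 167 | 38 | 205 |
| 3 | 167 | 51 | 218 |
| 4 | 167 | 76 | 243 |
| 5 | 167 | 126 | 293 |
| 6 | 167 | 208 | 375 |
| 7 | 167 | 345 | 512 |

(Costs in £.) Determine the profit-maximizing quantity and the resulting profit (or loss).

x = 0 (shut down); profit = -£167

Tabulate TR − TC: x=0: -167; x=1: -191; x=2: -203; x=3: -215; x=4: -239; x=5: -288; x=6: -369; x=7: -505.
Profit is highest at x = 0. Equivalently, the lowest AVC in the table is 51/3 ≈ £17 at x = 3, and P = £1 falls below it — price never covers variable cost, so the firm shuts down and loses only its fixed cost.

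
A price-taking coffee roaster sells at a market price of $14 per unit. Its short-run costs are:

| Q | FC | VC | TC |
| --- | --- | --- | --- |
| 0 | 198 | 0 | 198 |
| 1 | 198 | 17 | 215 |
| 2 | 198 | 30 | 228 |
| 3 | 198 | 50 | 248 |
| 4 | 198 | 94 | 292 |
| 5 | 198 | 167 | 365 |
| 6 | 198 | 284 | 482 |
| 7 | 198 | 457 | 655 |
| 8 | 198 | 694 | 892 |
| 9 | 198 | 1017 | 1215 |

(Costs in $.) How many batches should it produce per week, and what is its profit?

Q = 0 (shut down); profit = -$198

Tabulate TR − TC: Q=0: -198; Q=1: -201; Q=2: -200; Q=3: -206; Q=4: -236; Q=5: -295; Q=6: -398; Q=7: -557; Q=8: -780; Q=9: -1089.
Profit is highest at Q = 0. Equivalently, the lowest AVC in the table is 30/2 ≈ $15 at Q = 2, and P = $14 falls below it — price never covers variable cost, so the firm shuts down and loses only its fixed cost.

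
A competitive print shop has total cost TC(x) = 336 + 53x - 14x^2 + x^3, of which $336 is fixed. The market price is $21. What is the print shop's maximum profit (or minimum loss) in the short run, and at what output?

AVC = 53 - 14x + x^2 has its minimum $4 at x = 7; price $21 clears that bar, so the firm operates.
With MC = 53 - 28x + 3x^2, P = MC on the upward-sloping part at x* = 8.
TR = 21·8 = 168. TC = 336 + 40 = 376. Profit = 168 − 376 = -$208.
By producing, the firm covers all variable cost plus $128 of fixed cost; shutting down would lose the full $336.

Profit = -$208 at x = 8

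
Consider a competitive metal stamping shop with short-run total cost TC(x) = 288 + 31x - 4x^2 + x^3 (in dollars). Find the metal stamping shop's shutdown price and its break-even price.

Shutdown price = min AVC. AVC = 31 - 4x + x^2, with vertex at x = 2 and minimum $27.
ATC = 288/x + 31 - 4x + x^2. Setting dATC/dx = −288/x^2 − 4 + 2x = 0 gives x = 6 (since 2·6^3 − 4·6^2 = 288).
min ATC = 288/6 + 31 − 4·6 + 6^2 = $91. That is the break-even price.
For $27 ≤ P < $91 the firm produces at a loss; below $27 it shuts down.

Shutdown price = $27; break-even price = $91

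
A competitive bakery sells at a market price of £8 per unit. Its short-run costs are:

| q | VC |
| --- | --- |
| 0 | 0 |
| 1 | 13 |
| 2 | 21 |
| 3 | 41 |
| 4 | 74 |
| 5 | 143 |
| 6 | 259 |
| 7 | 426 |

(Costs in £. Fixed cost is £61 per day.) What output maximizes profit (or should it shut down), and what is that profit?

Compute π = P·q − TC at each output: q=0: -61; q=1: -66; q=2: -66; q=3: -78; q=4: -103; q=5: -164; q=6: -272; q=7: -431.
Profit is highest at q = 0. Equivalently, the lowest AVC in the table is 21/2 ≈ £10.50 at q = 2, and P = £8 falls below it — price never covers variable cost, so the firm shuts down and loses only its fixed cost.

q = 0 (shut down); profit = -£61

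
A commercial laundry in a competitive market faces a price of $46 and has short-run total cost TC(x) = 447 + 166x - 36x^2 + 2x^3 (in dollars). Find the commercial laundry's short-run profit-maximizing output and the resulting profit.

Profit = -$47 at x = 10

AVC = 166 - 36x + 2x^2; min AVC = $4 at x = 9. Since P = $46 ≥ min AVC, the firm produces.
With MC = 166 - 72x + 6x^2, P = MC on the upward-sloping part at x* = 10.
TR = 46·10 = 460. TC = 447 + 60 = 507. Profit = 460 − 507 = -$47.
Shutting down would mean losing the fixed cost of $447, so operating at a loss of $47 is better by $400.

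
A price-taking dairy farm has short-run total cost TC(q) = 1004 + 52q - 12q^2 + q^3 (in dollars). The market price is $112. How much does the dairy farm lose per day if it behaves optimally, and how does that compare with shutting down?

AVC = 52 - 12q + q^2 has its minimum $16 at q = 6; price $112 clears that bar, so the firm operates.
With MC = 52 - 24q + 3q^2, P = MC on the upward-sloping part at q* = 10.
TR = 112·10 = 1120. TC = 1004 + 320 = 1324. Profit = 1120 − 1324 = -$204.
Shutting down would mean losing the fixed cost of $1004, so operating at a loss of $204 is better by $800.

Profit = -$204 at q = 10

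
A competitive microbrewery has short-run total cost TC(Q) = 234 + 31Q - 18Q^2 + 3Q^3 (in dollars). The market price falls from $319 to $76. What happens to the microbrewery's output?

Output falls from 8 to 5

MC = 31 - 36Q + 9Q^2; the shutdown threshold is min AVC = $4 (at Q = 3).
At P = $319 ≥ min AVC, set P = MC on the rising branch: Q = 8.
At P = $76 ≥ min AVC, set P = MC: Q = 5. The firm stays open but cuts output.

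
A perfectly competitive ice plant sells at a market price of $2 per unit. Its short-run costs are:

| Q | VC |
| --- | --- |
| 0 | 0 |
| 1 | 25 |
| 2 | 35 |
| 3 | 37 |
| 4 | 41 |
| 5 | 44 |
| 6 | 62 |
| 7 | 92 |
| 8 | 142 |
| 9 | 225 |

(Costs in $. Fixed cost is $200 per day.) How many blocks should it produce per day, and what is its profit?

Q = 0 (shut down); profit = -$200

Compute π = P·Q − TC at each output: Q=0: -200; Q=1: -223; Q=2: -231; Q=3: -231; Q=4: -233; Q=5: -234; Q=6: -250; Q=7: -278; Q=8: -326; Q=9: -407.
Profit is highest at Q = 0. Equivalently, the lowest AVC in the table is 44/5 ≈ $8.80 at Q = 5, and P = $2 falls below it — price never covers variable cost, so the firm shuts down and loses only its fixed cost.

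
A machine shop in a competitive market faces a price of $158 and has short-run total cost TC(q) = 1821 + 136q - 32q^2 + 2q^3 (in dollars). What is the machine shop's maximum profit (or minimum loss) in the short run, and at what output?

AVC = 136 - 32q + 2q^2; min AVC = $8 at q = 8. Since P = $158 ≥ min AVC, the firm produces.
MC = 136 - 64q + 6q^2. Setting P = MC and taking the root on the rising branch gives q* = 11.
TR = 158·11 = 1738. TC = 1821 + 286 = 2107. Profit = 1738 − 2107 = -$369.
By producing, the firm covers all variable cost plus $1452 of fixed cost; shutting down would lose the full $1821.

Profit = -$369 at q = 11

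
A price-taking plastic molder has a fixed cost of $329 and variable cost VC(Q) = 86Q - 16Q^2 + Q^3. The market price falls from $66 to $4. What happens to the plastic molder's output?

Output falls from 10 to 0 (the firm shuts down)

MC = 86 - 32Q + 3Q^2; the shutdown threshold is min AVC = $22 (at Q = 8).
At P = $66 ≥ min AVC, set P = MC on the rising branch: Q = 10.
At P = $4 < min AVC = $22, price no longer covers variable cost at any output, so the firm shuts down: Q = 0.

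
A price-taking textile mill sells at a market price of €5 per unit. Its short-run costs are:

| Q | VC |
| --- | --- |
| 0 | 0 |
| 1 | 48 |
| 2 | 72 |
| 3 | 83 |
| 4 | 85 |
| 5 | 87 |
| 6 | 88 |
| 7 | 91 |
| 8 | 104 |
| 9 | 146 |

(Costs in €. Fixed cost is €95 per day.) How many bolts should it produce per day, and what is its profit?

Q = 0 (shut down); profit = -€95

Tabulate TR − TC: Q=0: -95; Q=1: -138; Q=2: -157; Q=3: -163; Q=4: -160; Q=5: -157; Q=6: -153; Q=7: -151; Q=8: -159; Q=9: -196.
Profit is highest at Q = 0. Equivalently, the lowest AVC in the table is 91/7 ≈ €13 at Q = 7, and P = €5 falls below it — price never covers variable cost, so the firm shuts down and loses only its fixed cost.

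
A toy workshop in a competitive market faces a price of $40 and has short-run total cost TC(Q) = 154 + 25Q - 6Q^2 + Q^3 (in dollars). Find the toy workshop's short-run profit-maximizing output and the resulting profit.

Profit = -$54 at Q = 5

AVC = 25 - 6Q + Q^2; min AVC = $16 at Q = 3. Since P = $40 ≥ min AVC, the firm produces.
With MC = 25 - 12Q + 3Q^2, P = MC on the upward-sloping part at Q* = 5.
TR = 40·5 = 200. TC = 154 + 100 = 254. Profit = 200 − 254 = -$54.
That loss of $54 beats the $154 the firm would lose by shutting down; producing recovers $100 of fixed cost.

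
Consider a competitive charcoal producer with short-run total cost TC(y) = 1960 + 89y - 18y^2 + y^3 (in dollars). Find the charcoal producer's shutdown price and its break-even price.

Shutdown price = min AVC. AVC = 89 - 18y + y^2, with vertex at y = 9 and minimum $8.
ATC = 1960/y + 89 - 18y + y^2. Setting dATC/dy = −1960/y^2 − 18 + 2y = 0 gives y = 14 (since 2·14^3 − 18·14^2 = 1960).
min ATC = 1960/14 + 89 − 18·14 + 14^2 = $173. That is the break-even price.
Between these two prices the firm operates at a loss; above $173 it earns a profit.

Shutdown price = $8; break-even price = $173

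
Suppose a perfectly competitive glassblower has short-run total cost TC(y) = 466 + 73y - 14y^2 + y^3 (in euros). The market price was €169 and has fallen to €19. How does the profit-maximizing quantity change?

Output falls from 12 to 0 (the firm shuts down)

AVC = 73 - 14y + y^2, minimized at y = 7 where min AVC = €24. MC = 73 - 28y + 3y^2.
With P = €169 above the shutdown price, P = MC gives y = 12.
At P = €19 < min AVC = €24, price no longer covers variable cost at any output, so the firm shuts down: y = 0.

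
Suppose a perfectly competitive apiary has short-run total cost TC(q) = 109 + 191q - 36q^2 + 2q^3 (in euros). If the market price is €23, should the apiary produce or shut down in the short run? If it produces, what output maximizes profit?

From TC, MC = TC'(q) = 191 - 72q + 6q^2 and AVC = VC/q = 191 - 36q + 2q^2.
The AVC parabola has its vertex at q = 36/4 = 9, where AVC = 191 - 36·9 + 2·9^2 = €29.
With P < min AVC (€23 < €29), every unit sold adds to the loss.
The firm minimizes its loss by shutting down and losing only its fixed cost of €109.

Shut down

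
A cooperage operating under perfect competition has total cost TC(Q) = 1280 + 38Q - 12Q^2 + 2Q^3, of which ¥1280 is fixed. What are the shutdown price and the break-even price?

Shutdown price = min AVC. AVC = 38 - 12Q + 2Q^2, with vertex at Q = 3 and minimum ¥20.
ATC = 1280/Q + 38 - 12Q + 2Q^2. Setting dATC/dQ = −1280/Q^2 − 12 + 4Q = 0 gives Q = 8 (since 4·8^3 − 12·8^2 = 1280).
min ATC = 1280/8 + 38 − 12·8 + 2·8^2 = ¥230. That is the break-even price.
For ¥20 ≤ P < ¥230 the firm produces at a loss; below ¥20 it shuts down.

Shutdown price = ¥20; break-even price = ¥230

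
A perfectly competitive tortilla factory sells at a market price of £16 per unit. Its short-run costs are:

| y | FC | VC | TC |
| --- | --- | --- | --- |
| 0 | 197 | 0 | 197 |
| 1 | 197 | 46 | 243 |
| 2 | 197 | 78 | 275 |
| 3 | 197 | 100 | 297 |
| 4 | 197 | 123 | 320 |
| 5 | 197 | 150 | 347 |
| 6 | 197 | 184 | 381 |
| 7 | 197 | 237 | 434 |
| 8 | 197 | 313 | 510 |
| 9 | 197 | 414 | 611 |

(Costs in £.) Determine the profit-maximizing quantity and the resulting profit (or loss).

Profit at each row (π = 16y − TC): y=0: -197; y=1: -227; y=2: -243; y=3: -249; y=4: -256; y=5: -267; y=6: -285; y=7: -322; y=8: -382; y=9: -467.
Profit is highest at y = 0. Equivalently, the lowest AVC in the table is 150/5 ≈ £30 at y = 5, and P = £16 falls below it — price never covers variable cost, so the firm shuts down and loses only its fixed cost.

y = 0 (shut down); profit = -£197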